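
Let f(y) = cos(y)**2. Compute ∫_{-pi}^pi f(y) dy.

pi

Use the identity cos^2(y) = (1 + cos(2*y))/2.
An antiderivative is F(y) = y/2 + sin(2*y)/4.
Then F(pi) - F(-pi) = (pi/2) - (-pi/2) = pi.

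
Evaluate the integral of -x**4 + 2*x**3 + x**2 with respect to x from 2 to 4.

-896/15

By the power rule, an antiderivative is F(x) = -x**5/5 + x**4/2 + x**3/3.
Then F(4) - F(2) = (-832/15) - (64/15) = -896/15.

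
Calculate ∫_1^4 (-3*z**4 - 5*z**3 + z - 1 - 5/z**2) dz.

-4659/5

By the power rule, an antiderivative is F(z) = -3*z**5/5 - 5*z**4/4 + z**2/2 - z + 5/z.
Then F(4) - F(1) = (-18583/20) - (53/20) = -4659/5.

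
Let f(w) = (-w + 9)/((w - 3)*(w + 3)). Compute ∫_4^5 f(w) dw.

log(49/32)

Factor the denominator: w**2 - 9 = (w + 3)(w - 3).
Partial fractions: (-w + 9)/((w - 3)*(w + 3)) = -2/(w + 3) + 1/(w - 3).
An antiderivative is F(w) = log(w - 3) - 2*log(w + 3).
Then F(5) - F(4) = (-log(32)) - (-log(49)) = log(49/32).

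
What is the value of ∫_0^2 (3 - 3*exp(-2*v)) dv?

An antiderivative is F(v) = 3*v + 3*exp(-2*v)/2.
Then F(2) - F(0) = (3*exp(-4)/2 + 6) - (3/2) = 3*exp(-4)/2 + 9/2.

3*exp(-4)/2 + 9/2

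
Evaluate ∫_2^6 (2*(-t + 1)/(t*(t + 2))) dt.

Factor the denominator: t**2 + 2*t = (t + 2)t.
Partial fractions: 2*(-t + 1)/(t*(t + 2)) = -3/(t + 2) + 1/t.
An antiderivative is F(t) = log(t) - 3*log(t + 2).
Then F(6) - F(2) = (-8*log(2) + log(3)) - (-log(32)) = log(3/8).

log(3/8)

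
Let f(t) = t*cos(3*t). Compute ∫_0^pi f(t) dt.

Integrate by parts once (u = t, dv = cos(3*t) dt).
An antiderivative is F(t) = t*sin(3*t)/3 + cos(3*t)/9.
Then F(pi) - F(0) = (-1/9) - (1/9) = -2/9.

-2/9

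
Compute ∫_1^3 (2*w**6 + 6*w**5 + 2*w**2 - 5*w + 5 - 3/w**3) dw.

By the power rule, an antiderivative is F(w) = 2*w**7/7 + w**6 + 2*w**3/3 - 5*w**2/2 + 5*w + 3/(2*w**2).
Then F(3) - F(1) = (28655/21) - (125/21) = 9510/7.

9510/7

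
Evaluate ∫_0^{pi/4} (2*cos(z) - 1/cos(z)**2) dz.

-1 + sqrt(2)

An antiderivative is F(z) = 2*sin(z) - tan(z).
Then F(pi/4) - F(0) = (-1 + sqrt(2)) - (0) = -1 + sqrt(2).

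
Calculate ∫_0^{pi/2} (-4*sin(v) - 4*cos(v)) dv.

An antiderivative is F(v) = -4*sin(v) + 4*cos(v).
Then F(pi/2) - F(0) = (-4) - (4) = -8.

-8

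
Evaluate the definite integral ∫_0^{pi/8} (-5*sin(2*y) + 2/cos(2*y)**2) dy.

An antiderivative is F(y) = 5*cos(2*y)/2 + tan(2*y).
Then F(pi/8) - F(0) = (1 + 5*sqrt(2)/4) - (5/2) = -3/2 + 5*sqrt(2)/4.

-3/2 + 5*sqrt(2)/4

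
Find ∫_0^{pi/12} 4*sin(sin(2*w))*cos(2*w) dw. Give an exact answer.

Let u = sin(2*w), so du = 2*cos(2*w) dw. When w = 0, u = 0; when w = pi/12, u = 1/2.
The integral becomes 2·∫ sin(u) du from 0 to 1/2, with antiderivative -2*cos(u).
Back in w: F(w) = -2*cos(sin(2*w)).
Then F(pi/12) - F(0) = (-2*cos(1/2)) - (-2) = 2 - 2*cos(1/2).

2 - 2*cos(1/2)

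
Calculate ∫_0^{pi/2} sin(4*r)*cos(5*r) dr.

-4/9

Use the identity sin(4*r)cos(5*r) = [sin(9*r) + sin(-r)]/2.
An antiderivative is F(r) = cos(r)/2 - cos(9*r)/18.
Then F(pi/2) - F(0) = (0) - (4/9) = -4/9.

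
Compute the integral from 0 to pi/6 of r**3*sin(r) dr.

-3 - sqrt(3)*pi**3/432 + pi**2/24 + sqrt(3)*pi/2

Integrate by parts 3 times (u = r^3, dv = sin(r) dr).
An antiderivative is F(r) = -r**3*cos(r) + 3*r**2*sin(r) + 6*r*cos(r) - 6*sin(r).
Then F(pi/6) - F(0) = (-3 - sqrt(3)*pi**3/432 + pi**2/24 + sqrt(3)*pi/2) - (0) = -3 - sqrt(3)*pi**3/432 + pi**2/24 + sqrt(3)*pi/2.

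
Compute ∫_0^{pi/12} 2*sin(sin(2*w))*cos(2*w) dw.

1 - cos(1/2)

Let u = sin(2*w), so du = 2*cos(2*w) dw. When w = 0, u = 0; when w = pi/12, u = 1/2.
The integral becomes ∫ sin(u) du from 0 to 1/2, with antiderivative -cos(u).
Back in w: F(w) = -cos(sin(2*w)).
Then F(pi/12) - F(0) = (-cos(1/2)) - (-1) = 1 - cos(1/2).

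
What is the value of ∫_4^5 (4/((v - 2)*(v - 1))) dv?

Factor the denominator: v**2 - 3*v + 2 = (v - 1)(v - 2).
Partial fractions: 4/((v - 2)*(v - 1)) = -4/(v - 1) + 4/(v - 2).
An antiderivative is F(v) = 4*log(v - 2) - 4*log(v - 1).
Then F(5) - F(4) = (-8*log(2) + 4*log(3)) - (log(16/81)) = -12*log(2) + 8*log(3).

-12*log(2) + 8*log(3)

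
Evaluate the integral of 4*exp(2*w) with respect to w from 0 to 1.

-2 + 2*exp(2)

An antiderivative is F(w) = 2*exp(2*w).
Then F(1) - F(0) = (2*exp(2)) - (2) = -2 + 2*exp(2).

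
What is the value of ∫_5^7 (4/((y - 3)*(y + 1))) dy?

log(3/2)

Factor the denominator: y**2 - 2*y - 3 = (y + 1)(y - 3).
Partial fractions: 4/((y - 3)*(y + 1)) = -1/(y + 1) + 1/(y - 3).
An antiderivative is F(y) = log(y - 3) - log(y + 1).
Then F(7) - F(5) = (-log(2)) - (-log(3)) = log(3/2).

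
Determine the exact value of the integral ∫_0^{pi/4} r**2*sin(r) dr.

Integrate by parts twice (u = r^2, dv = sin(r) dr).
An antiderivative is F(r) = -r**2*cos(r) + 2*r*sin(r) + 2*cos(r).
Then F(pi/4) - F(0) = (sqrt(2)*(-pi**2 + 8*pi + 32)/32) - (2) = -2 - sqrt(2)*pi**2/32 + sqrt(2)*pi/4 + sqrt(2).

-2 - sqrt(2)*pi**2/32 + sqrt(2)*pi/4 + sqrt(2)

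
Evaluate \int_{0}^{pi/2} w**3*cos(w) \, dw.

Integrate by parts 3 times (u = w^3, dv = cos(w) dw).
An antiderivative is F(w) = w**3*sin(w) + 3*w**2*cos(w) - 6*w*sin(w) - 6*cos(w).
Then F(pi/2) - F(0) = (pi*(-24 + pi**2)/8) - (-6) = -3*pi + pi**3/8 + 6.

-3*pi + pi**3/8 + 6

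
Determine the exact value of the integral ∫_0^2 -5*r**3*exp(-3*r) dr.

-10/27 + 610*exp(-6)/27

Integrate by parts 3 times (u = r^3, dv = -5*exp(-3*r) dr).
An antiderivative is F(r) = (45*r**3 + 45*r**2 + 30*r + 10)*exp(-3*r)/27.
Then F(2) - F(0) = (610*exp(-6)/27) - (10/27) = -10/27 + 610*exp(-6)/27.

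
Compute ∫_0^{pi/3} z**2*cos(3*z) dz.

-2*pi/27

Integrate by parts twice (u = z^2, dv = cos(3*z) dz).
An antiderivative is F(z) = z**2*sin(3*z)/3 + 2*z*cos(3*z)/9 - 2*sin(3*z)/27.
Then F(pi/3) - F(0) = (-2*pi/27) - (0) = -2*pi/27.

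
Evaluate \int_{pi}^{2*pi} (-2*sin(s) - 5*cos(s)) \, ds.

4

An antiderivative is F(s) = -5*sin(s) + 2*cos(s).
Then F(2*pi) - F(pi) = (2) - (-2) = 4.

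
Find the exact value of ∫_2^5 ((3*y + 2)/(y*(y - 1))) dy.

-2*log(5) + 12*log(2)

Factor the denominator: y**2 - y = y(y - 1).
Partial fractions: (3*y + 2)/(y*(y - 1)) = -2/y + 5/(y - 1).
An antiderivative is F(y) = -2*log(y) + 5*log(y - 1).
Then F(5) - F(2) = (-2*log(5) + 10*log(2)) - (-log(4)) = -2*log(5) + 12*log(2).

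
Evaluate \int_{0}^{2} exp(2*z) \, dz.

-1/2 + exp(4)/2

An antiderivative is F(z) = exp(2*z)/2.
Then F(2) - F(0) = (exp(4)/2) - (1/2) = -1/2 + exp(4)/2.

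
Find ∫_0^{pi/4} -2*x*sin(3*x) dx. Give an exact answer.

sqrt(2)*(-3*pi - 4)/36

Integrate by parts once (u = x, dv = -2*sin(3*x) dx).
An antiderivative is F(x) = 2*x*cos(3*x)/3 - 2*sin(3*x)/9.
Then F(pi/4) - F(0) = (sqrt(2)*(-3*pi - 4)/36) - (0) = sqrt(2)*(-3*pi - 4)/36.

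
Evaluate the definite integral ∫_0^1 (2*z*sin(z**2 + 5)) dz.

-cos(6) + cos(5)

Let u = z**2 + 5, so du = 2*z dz. When z = 0, u = 5; when z = 1, u = 6.
The integral becomes ∫ sin(u) du from 5 to 6, with antiderivative -cos(u).
Back in z: F(z) = -cos(z**2 + 5).
Then F(1) - F(0) = (-cos(6)) - (-cos(5)) = -cos(6) + cos(5).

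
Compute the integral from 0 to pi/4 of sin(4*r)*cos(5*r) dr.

-4/9 + 2*sqrt(2)/9

Use the identity sin(4*r)cos(5*r) = [sin(9*r) + sin(-r)]/2.
An antiderivative is F(r) = cos(r)/2 - cos(9*r)/18.
Then F(pi/4) - F(0) = (2*sqrt(2)/9) - (4/9) = -4/9 + 2*sqrt(2)/9.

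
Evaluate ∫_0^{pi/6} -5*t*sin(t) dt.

-5/2 + 5*sqrt(3)*pi/12

Integrate by parts once (u = t, dv = -5*sin(t) dt).
An antiderivative is F(t) = 5*t*cos(t) - 5*sin(t).
Then F(pi/6) - F(0) = (-5/2 + 5*sqrt(3)*pi/12) - (0) = -5/2 + 5*sqrt(3)*pi/12.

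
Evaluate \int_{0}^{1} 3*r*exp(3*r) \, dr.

1/3 + 2*exp(3)/3

Integrate by parts once (u = r, dv = 3*exp(3*r) dr).
An antiderivative is F(r) = (3*r - 1)*exp(3*r)/3.
Then F(1) - F(0) = (2*exp(3)/3) - (-1/3) = 1/3 + 2*exp(3)/3.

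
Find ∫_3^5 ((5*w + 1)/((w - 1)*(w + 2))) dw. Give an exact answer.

Factor the denominator: w**2 + w - 2 = (w + 2)(w - 1).
Partial fractions: (5*w + 1)/((w - 1)*(w + 2)) = 3/(w + 2) + 2/(w - 1).
An antiderivative is F(w) = 2*log(w - 1) + 3*log(w + 2).
Then F(5) - F(3) = (4*log(2) + 3*log(7)) - (2*log(2) + 3*log(5)) = -3*log(5) + 2*log(2) + 3*log(7).

-3*log(5) + 2*log(2) + 3*log(7)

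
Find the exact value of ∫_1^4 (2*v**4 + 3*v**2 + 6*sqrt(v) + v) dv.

5077/10

By the power rule, an antiderivative is F(v) = 2*v**5/5 + 4*v**(3/2) + v**3 + v**2/2.
Then F(4) - F(1) = (2568/5) - (59/10) = 5077/10.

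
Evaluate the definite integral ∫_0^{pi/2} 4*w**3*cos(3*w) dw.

Integrate by parts 3 times (u = w^3, dv = 4*cos(3*w) dw).
An antiderivative is F(w) = 4*w**3*sin(3*w)/3 + 4*w**2*cos(3*w)/3 - 8*w*sin(3*w)/9 - 8*cos(3*w)/27.
Then F(pi/2) - F(0) = (pi*(8 - 3*pi**2)/18) - (-8/27) = -pi**3/6 + 8/27 + 4*pi/9.

-pi**3/6 + 8/27 + 4*pi/9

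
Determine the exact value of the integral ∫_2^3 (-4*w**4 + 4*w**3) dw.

By the power rule, an antiderivative is F(w) = -4*w**5/5 + w**4.
Then F(3) - F(2) = (-567/5) - (-48/5) = -519/5.

-519/5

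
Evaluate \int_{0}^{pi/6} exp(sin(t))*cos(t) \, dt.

Let u = sin(t), so du = cos(t) dt. When t = 0, u = 0; when t = pi/6, u = 1/2.
The integral becomes ∫ exp(u) du from 0 to 1/2, with antiderivative exp(u).
Back in t: F(t) = exp(sin(t)).
Then F(pi/6) - F(0) = (exp(1/2)) - (1) = -1 + exp(1/2).

-1 + exp(1/2)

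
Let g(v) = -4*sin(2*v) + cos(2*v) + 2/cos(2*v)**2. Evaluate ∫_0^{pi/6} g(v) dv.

-1 + 5*sqrt(3)/4

An antiderivative is F(v) = sin(2*v)/2 + 2*cos(2*v) + tan(2*v).
Then F(pi/6) - F(0) = (1 + 5*sqrt(3)/4) - (2) = -1 + 5*sqrt(3)/4.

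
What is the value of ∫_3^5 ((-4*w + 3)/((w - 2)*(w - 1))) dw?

Factor the denominator: w**2 - 3*w + 2 = (w - 1)(w - 2).
Partial fractions: (-4*w + 3)/((w - 2)*(w - 1)) = 1/(w - 1) - 5/(w - 2).
An antiderivative is F(w) = -5*log(w - 2) + log(w - 1).
Then F(5) - F(3) = (-5*log(3) + 2*log(2)) - (log(2)) = -5*log(3) + log(2).

-5*log(3) + log(2)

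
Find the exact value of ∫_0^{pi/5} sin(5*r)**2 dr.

Use the identity sin^2(5*r) = (1 - cos(10*r))/2.
An antiderivative is F(r) = r/2 - sin(10*r)/20.
Then F(pi/5) - F(0) = (pi/10) - (0) = pi/10.

pi/10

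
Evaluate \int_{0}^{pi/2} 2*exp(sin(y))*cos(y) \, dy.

-2 + 2*E

Let u = sin(y), so du = cos(y) dy. When y = 0, u = 0; when y = pi/2, u = 1.
The integral becomes 2·∫ exp(u) du from 0 to 1, with antiderivative 2*exp(u).
Back in y: F(y) = 2*exp(sin(y)).
Then F(pi/2) - F(0) = (2*E) - (2) = -2 + 2*E.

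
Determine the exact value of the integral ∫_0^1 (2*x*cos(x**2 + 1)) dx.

Let u = x**2 + 1, so du = 2*x dx. When x = 0, u = 1; when x = 1, u = 2.
The integral becomes ∫ cos(u) du from 1 to 2, with antiderivative sin(u).
Back in x: F(x) = sin(x**2 + 1).
Then F(1) - F(0) = (sin(2)) - (sin(1)) = -sin(1) + sin(2).

-sin(1) + sin(2)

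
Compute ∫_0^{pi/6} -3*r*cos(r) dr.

Integrate by parts once (u = r, dv = -3*cos(r) dr).
An antiderivative is F(r) = -3*r*sin(r) - 3*cos(r).
Then F(pi/6) - F(0) = (-3*sqrt(3)/2 - pi/4) - (-3) = -3*sqrt(3)/2 - pi/4 + 3.

-3*sqrt(3)/2 - pi/4 + 3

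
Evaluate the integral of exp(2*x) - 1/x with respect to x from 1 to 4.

An antiderivative is F(x) = exp(2*x)/2 - log(x).
Then F(4) - F(1) = (-log(4) + exp(8)/2) - (exp(2)/2) = -exp(2)/2 - log(4) + exp(8)/2.

-exp(2)/2 - log(4) + exp(8)/2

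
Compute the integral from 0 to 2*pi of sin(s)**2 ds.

Use the identity sin^2(s) = (1 - cos(2*s))/2.
An antiderivative is F(s) = s/2 - sin(2*s)/4.
Then F(2*pi) - F(0) = (pi) - (0) = pi.

pi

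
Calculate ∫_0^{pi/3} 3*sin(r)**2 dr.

Use the identity sin^2(r) = (1 - cos(2*r))/2.
An antiderivative is F(r) = 3*r/2 - 3*sin(2*r)/4.
Then F(pi/3) - F(0) = (-3*sqrt(3)/8 + pi/2) - (0) = -3*sqrt(3)/8 + pi/2.

-3*sqrt(3)/8 + pi/2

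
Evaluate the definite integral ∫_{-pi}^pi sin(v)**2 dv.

pi

Use the identity sin^2(v) = (1 - cos(2*v))/2.
An antiderivative is F(v) = v/2 - sin(2*v)/4.
Then F(pi) - F(-pi) = (pi/2) - (-pi/2) = pi.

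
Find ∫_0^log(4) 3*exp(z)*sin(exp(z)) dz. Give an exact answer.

Let u = exp(z), so du = exp(z) dz. When z = 0, u = 1; when z = log(4), u = 4.
The integral becomes 3·∫ sin(u) du from 1 to 4, with antiderivative -3*cos(u).
Back in z: F(z) = -3*cos(exp(z)).
Then F(log(4)) - F(0) = (-3*cos(4)) - (-3*cos(1)) = 3*cos(1) - 3*cos(4).

3*cos(1) - 3*cos(4)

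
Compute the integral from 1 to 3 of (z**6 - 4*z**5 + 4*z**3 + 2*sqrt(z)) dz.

By the power rule, an antiderivative is F(z) = z**7/7 - 2*z**6/3 + z**4 + 4*z**(3/2)/3.
Then F(3) - F(1) = (-648/7 + 4*sqrt(3)) - (38/21) = -1982/21 + 4*sqrt(3).

-1982/21 + 4*sqrt(3)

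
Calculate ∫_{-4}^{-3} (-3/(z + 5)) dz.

An antiderivative is F(z) = -3*log(z + 5).
Then F(-3) - F(-4) = (-log(8)) - (0) = -log(8).

-log(8)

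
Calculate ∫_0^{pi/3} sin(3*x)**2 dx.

pi/6

Use the identity sin^2(3*x) = (1 - cos(6*x))/2.
An antiderivative is F(x) = x/2 - sin(6*x)/12.
Then F(pi/3) - F(0) = (pi/6) - (0) = pi/6.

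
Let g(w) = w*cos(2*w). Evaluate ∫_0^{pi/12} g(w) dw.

-1/4 + pi/48 + sqrt(3)/8

Integrate by parts once (u = w, dv = cos(2*w) dw).
An antiderivative is F(w) = w*sin(2*w)/2 + cos(2*w)/4.
Then F(pi/12) - F(0) = (pi/48 + sqrt(3)/8) - (1/4) = -1/4 + pi/48 + sqrt(3)/8.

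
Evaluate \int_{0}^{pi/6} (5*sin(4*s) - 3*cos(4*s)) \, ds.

An antiderivative is F(s) = -3*sin(4*s)/4 - 5*cos(4*s)/4.
Then F(pi/6) - F(0) = (5/8 - 3*sqrt(3)/8) - (-5/4) = 15/8 - 3*sqrt(3)/8.

15/8 - 3*sqrt(3)/8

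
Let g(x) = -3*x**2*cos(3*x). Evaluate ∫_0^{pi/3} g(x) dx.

2*pi/9

Integrate by parts twice (u = x^2, dv = -3*cos(3*x) dx).
An antiderivative is F(x) = -x**2*sin(3*x) - 2*x*cos(3*x)/3 + 2*sin(3*x)/9.
Then F(pi/3) - F(0) = (2*pi/9) - (0) = 2*pi/9.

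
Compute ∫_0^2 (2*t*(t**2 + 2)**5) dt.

23296/3

Let u = t**2 + 2, so du = 2*t dt. When t = 0, u = 2; when t = 2, u = 6.
The integral becomes ∫ u**5 du from 2 to 6, with antiderivative u**6/6.
Back in t: F(t) = (t**2 + 2)**6/6.
Then F(2) - F(0) = (7776) - (32/3) = 23296/3.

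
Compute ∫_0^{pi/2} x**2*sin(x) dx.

-2 + pi

Integrate by parts twice (u = x^2, dv = sin(x) dx).
An antiderivative is F(x) = -x**2*cos(x) + 2*x*sin(x) + 2*cos(x).
Then F(pi/2) - F(0) = (pi) - (2) = -2 + pi.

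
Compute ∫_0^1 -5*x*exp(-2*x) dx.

-5/4 + 15*exp(-2)/4

Integrate by parts once (u = x, dv = -5*exp(-2*x) dx).
An antiderivative is F(x) = (10*x + 5)*exp(-2*x)/4.
Then F(1) - F(0) = (15*exp(-2)/4) - (5/4) = -5/4 + 15*exp(-2)/4.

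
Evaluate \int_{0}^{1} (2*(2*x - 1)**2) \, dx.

Let u = 2*x - 1, so du = 2 dx. When x = 0, u = -1; when x = 1, u = 1.
The integral becomes ∫ u**2 du from -1 to 1, with antiderivative u**3/3.
Back in x: F(x) = (2*x - 1)**3/3.
Then F(1) - F(0) = (1/3) - (-1/3) = 2/3.

2/3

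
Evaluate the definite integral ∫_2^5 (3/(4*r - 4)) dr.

An antiderivative is F(r) = 3*log(4*r - 4)/4.
Then F(5) - F(2) = (log(8)) - (3*log(2)/2) = 3*log(2)/2.

3*log(2)/2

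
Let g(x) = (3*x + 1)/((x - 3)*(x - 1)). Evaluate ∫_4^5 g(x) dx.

Factor the denominator: x**2 - 4*x + 3 = (x - 1)(x - 3).
Partial fractions: (3*x + 1)/((x - 3)*(x - 1)) = -2/(x - 1) + 5/(x - 3).
An antiderivative is F(x) = 5*log(x - 3) - 2*log(x - 1).
Then F(5) - F(4) = (log(2)) - (-log(9)) = log(18).

log(18)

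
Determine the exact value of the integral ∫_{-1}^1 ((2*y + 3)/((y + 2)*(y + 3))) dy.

log(8/3)

Factor the denominator: y**2 + 5*y + 6 = (y + 3)(y + 2).
Partial fractions: (2*y + 3)/((y + 2)*(y + 3)) = 3/(y + 3) - 1/(y + 2).
An antiderivative is F(y) = -log(y + 2) + 3*log(y + 3).
Then F(1) - F(-1) = (log(64/3)) - (log(8)) = log(8/3).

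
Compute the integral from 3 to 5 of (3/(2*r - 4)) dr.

3*log(3)/2

An antiderivative is F(r) = 3*log(2*r - 4)/2.
Then F(5) - F(3) = (3*log(6)/2) - (3*log(2)/2) = 3*log(3)/2.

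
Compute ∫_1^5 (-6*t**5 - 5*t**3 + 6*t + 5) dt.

By the power rule, an antiderivative is F(t) = -t**6 - 5*t**4/4 + 3*t**2 + 5*t.
Then F(5) - F(1) = (-65225/4) - (23/4) = -16312.

-16312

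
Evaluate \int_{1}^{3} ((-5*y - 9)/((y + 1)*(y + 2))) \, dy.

log(3/80)

Factor the denominator: y**2 + 3*y + 2 = (y + 2)(y + 1).
Partial fractions: (-5*y - 9)/((y + 1)*(y + 2)) = -1/(y + 2) - 4/(y + 1).
An antiderivative is F(y) = -4*log(y + 1) - log(y + 2).
Then F(3) - F(1) = (-8*log(2) - log(5)) - (-log(48)) = log(3/80).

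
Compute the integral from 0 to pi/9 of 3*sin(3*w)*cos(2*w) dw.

Use the identity sin(3*w)cos(2*w) = [sin(5*w) + sin(w)]/2.
An antiderivative is F(w) = -3*cos(w)/2 - 3*cos(5*w)/10.
Then F(pi/9) - F(0) = (-3*cos(pi/9)/2 + 3*sin(pi/18)/10) - (-9/5) = -3*cos(pi/9)/2 + 3*sin(pi/18)/10 + 9/5.

-3*cos(pi/9)/2 + 3*sin(pi/18)/10 + 9/5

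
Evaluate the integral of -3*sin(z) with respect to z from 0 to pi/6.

-3 + 3*sqrt(3)/2

An antiderivative is F(z) = 3*cos(z).
Then F(pi/6) - F(0) = (3*sqrt(3)/2) - (3) = -3 + 3*sqrt(3)/2.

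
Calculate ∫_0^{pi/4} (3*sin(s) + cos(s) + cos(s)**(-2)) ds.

An antiderivative is F(s) = sin(s) - 3*cos(s) + tan(s).
Then F(pi/4) - F(0) = (1 - sqrt(2)) - (-3) = 4 - sqrt(2).

4 - sqrt(2)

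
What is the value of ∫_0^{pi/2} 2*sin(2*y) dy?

2

An antiderivative is F(y) = -cos(2*y).
Then F(pi/2) - F(0) = (1) - (-1) = 2.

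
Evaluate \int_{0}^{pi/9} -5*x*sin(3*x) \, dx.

-5*sqrt(3)/18 + 5*pi/54

Integrate by parts once (u = x, dv = -5*sin(3*x) dx).
An antiderivative is F(x) = 5*x*cos(3*x)/3 - 5*sin(3*x)/9.
Then F(pi/9) - F(0) = (-5*sqrt(3)/18 + 5*pi/54) - (0) = -5*sqrt(3)/18 + 5*pi/54.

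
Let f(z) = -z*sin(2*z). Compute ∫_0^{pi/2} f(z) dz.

-pi/4

Integrate by parts once (u = z, dv = -sin(2*z) dz).
An antiderivative is F(z) = z*cos(2*z)/2 - sin(2*z)/4.
Then F(pi/2) - F(0) = (-pi/4) - (0) = -pi/4.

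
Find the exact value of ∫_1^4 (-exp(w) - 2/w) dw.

-exp(4) - log(16) + exp(1)

An antiderivative is F(w) = -exp(w) - 2*log(w).
Then F(4) - F(1) = (-exp(4) - log(16)) - (-exp(1)) = -exp(4) - log(16) + exp(1).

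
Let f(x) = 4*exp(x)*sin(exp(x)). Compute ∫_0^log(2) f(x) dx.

Let u = exp(x), so du = exp(x) dx. When x = 0, u = 1; when x = log(2), u = 2.
The integral becomes 4·∫ sin(u) du from 1 to 2, with antiderivative -4*cos(u).
Back in x: F(x) = -4*cos(exp(x)).
Then F(log(2)) - F(0) = (-4*cos(2)) - (-4*cos(1)) = -4*cos(2) + 4*cos(1).

-4*cos(2) + 4*cos(1)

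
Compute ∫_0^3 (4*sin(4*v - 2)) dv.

cos(2) - cos(10)

Let u = 4*v - 2, so du = 4 dv. When v = 0, u = -2; when v = 3, u = 10.
The integral becomes ∫ sin(u) du from -2 to 10, with antiderivative -cos(u).
Back in v: F(v) = -cos(4*v - 2).
Then F(3) - F(0) = (-cos(10)) - (-cos(2)) = cos(2) - cos(10).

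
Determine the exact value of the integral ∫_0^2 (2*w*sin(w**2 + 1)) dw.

Let u = w**2 + 1, so du = 2*w dw. When w = 0, u = 1; when w = 2, u = 5.
The integral becomes ∫ sin(u) du from 1 to 5, with antiderivative -cos(u).
Back in w: F(w) = -cos(w**2 + 1).
Then F(2) - F(0) = (-cos(5)) - (-cos(1)) = -cos(5) + cos(1).

-cos(5) + cos(1)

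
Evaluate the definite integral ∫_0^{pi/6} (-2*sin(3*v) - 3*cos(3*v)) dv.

An antiderivative is F(v) = -sin(3*v) + 2*cos(3*v)/3.
Then F(pi/6) - F(0) = (-1) - (2/3) = -5/3.

-5/3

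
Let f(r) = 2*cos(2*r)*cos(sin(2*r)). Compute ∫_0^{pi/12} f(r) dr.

Let u = sin(2*r), so du = 2*cos(2*r) dr. When r = 0, u = 0; when r = pi/12, u = 1/2.
The integral becomes ∫ cos(u) du from 0 to 1/2, with antiderivative sin(u).
Back in r: F(r) = sin(sin(2*r)).
Then F(pi/12) - F(0) = (sin(1/2)) - (0) = sin(1/2).

sin(1/2)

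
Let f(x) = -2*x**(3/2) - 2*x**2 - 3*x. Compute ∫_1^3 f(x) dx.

-428/15 - 36*sqrt(3)/5

By the power rule, an antiderivative is F(x) = -4*x**(5/2)/5 - 2*x**3/3 - 3*x**2/2.
Then F(3) - F(1) = (-63/2 - 36*sqrt(3)/5) - (-89/30) = -428/15 - 36*sqrt(3)/5.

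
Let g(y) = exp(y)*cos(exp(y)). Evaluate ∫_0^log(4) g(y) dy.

Let u = exp(y), so du = exp(y) dy. When y = 0, u = 1; when y = log(4), u = 4.
The integral becomes ∫ cos(u) du from 1 to 4, with antiderivative sin(u).
Back in y: F(y) = sin(exp(y)).
Then F(log(4)) - F(0) = (sin(4)) - (sin(1)) = -sin(1) + sin(4).

-sin(1) + sin(4)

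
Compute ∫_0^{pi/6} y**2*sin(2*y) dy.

-1/8 - pi**2/144 + sqrt(3)*pi/24

Integrate by parts twice (u = y^2, dv = sin(2*y) dy).
An antiderivative is F(y) = -y**2*cos(2*y)/2 + y*sin(2*y)/2 + cos(2*y)/4.
Then F(pi/6) - F(0) = (-pi**2/144 + 1/8 + sqrt(3)*pi/24) - (1/4) = -1/8 - pi**2/144 + sqrt(3)*pi/24.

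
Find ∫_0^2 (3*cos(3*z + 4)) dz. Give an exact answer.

Let u = 3*z + 4, so du = 3 dz. When z = 0, u = 4; when z = 2, u = 10.
The integral becomes ∫ cos(u) du from 4 to 10, with antiderivative sin(u).
Back in z: F(z) = sin(3*z + 4).
Then F(2) - F(0) = (sin(10)) - (sin(4)) = sin(10) - sin(4).

sin(10) - sin(4)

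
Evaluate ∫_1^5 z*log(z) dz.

Integrate by parts once (u = ln z, dv = z dz).
An antiderivative is F(z) = z**2*(2*log(z) - 1)/4.
Then F(5) - F(1) = (-25/4 + 25*log(5)/2) - (-1/4) = -6 + 25*log(5)/2.

-6 + 25*log(5)/2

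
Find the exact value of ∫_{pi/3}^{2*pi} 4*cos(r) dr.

An antiderivative is F(r) = 4*sin(r).
Then F(2*pi) - F(pi/3) = (0) - (2*sqrt(3)) = -2*sqrt(3).

-2*sqrt(3)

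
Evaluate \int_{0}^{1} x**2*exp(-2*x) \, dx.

(-5 + exp(2))*exp(-2)/4

Integrate by parts twice (u = x^2, dv = exp(-2*x) dx).
An antiderivative is F(x) = (-2*x**2 - 2*x - 1)*exp(-2*x)/4.
Then F(1) - F(0) = (-5*exp(-2)/4) - (-1/4) = (-5 + exp(2))*exp(-2)/4.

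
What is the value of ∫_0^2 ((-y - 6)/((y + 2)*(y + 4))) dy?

log(3/8)

Factor the denominator: y**2 + 6*y + 8 = (y + 4)(y + 2).
Partial fractions: (-y - 6)/((y + 2)*(y + 4)) = 1/(y + 4) - 2/(y + 2).
An antiderivative is F(y) = -2*log(y + 2) + log(y + 4).
Then F(2) - F(0) = (log(3/8)) - (0) = log(3/8).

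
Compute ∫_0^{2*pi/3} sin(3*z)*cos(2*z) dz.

9/10

Use the identity sin(3*z)cos(2*z) = [sin(5*z) + sin(z)]/2.
An antiderivative is F(z) = -cos(z)/2 - cos(5*z)/10.
Then F(2*pi/3) - F(0) = (3/10) - (-3/5) = 9/10.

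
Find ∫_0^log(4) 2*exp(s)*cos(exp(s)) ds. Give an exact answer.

-2*sin(1) + 2*sin(4)

Let u = exp(s), so du = exp(s) ds. When s = 0, u = 1; when s = log(4), u = 4.
The integral becomes 2·∫ cos(u) du from 1 to 4, with antiderivative 2*sin(u).
Back in s: F(s) = 2*sin(exp(s)).
Then F(log(4)) - F(0) = (2*sin(4)) - (2*sin(1)) = -2*sin(1) + 2*sin(4).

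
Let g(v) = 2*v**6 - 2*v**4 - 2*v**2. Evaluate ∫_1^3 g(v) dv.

By the power rule, an antiderivative is F(v) = 2*v**7/7 - 2*v**5/5 - 2*v**3/3.
Then F(3) - F(1) = (17838/35) - (-82/105) = 53596/105.

53596/105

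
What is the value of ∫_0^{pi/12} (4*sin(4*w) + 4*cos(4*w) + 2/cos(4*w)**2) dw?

An antiderivative is F(w) = sin(4*w) - cos(4*w) + tan(4*w)/2.
Then F(pi/12) - F(0) = (-1/2 + sqrt(3)) - (-1) = 1/2 + sqrt(3).

1/2 + sqrt(3)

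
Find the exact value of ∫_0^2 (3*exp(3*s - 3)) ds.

2*sinh(3)

Let u = 3*s - 3, so du = 3 ds. When s = 0, u = -3; when s = 2, u = 3.
The integral becomes ∫ exp(u) du from -3 to 3, with antiderivative exp(u).
Back in s: F(s) = exp(3*s - 3).
Then F(2) - F(0) = (exp(3)) - (exp(-3)) = 2*sinh(3).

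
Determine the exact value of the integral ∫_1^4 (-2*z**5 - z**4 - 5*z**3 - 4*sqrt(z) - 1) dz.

By the power rule, an antiderivative is F(z) = -z**6/3 - z**5/5 - 5*z**4/4 - 8*z**(3/2)/3 - z.
Then F(4) - F(1) = (-28732/15) - (-109/20) = -114601/60.

-114601/60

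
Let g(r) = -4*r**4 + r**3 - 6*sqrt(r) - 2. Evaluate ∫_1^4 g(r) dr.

-15773/20

By the power rule, an antiderivative is F(r) = -4*r**5/5 + r**4/4 - 4*r**(3/2) - 2*r.
Then F(4) - F(1) = (-3976/5) - (-131/20) = -15773/20.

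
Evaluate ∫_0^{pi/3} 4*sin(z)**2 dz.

Use the identity sin^2(z) = (1 - cos(2*z))/2.
An antiderivative is F(z) = 2*z - sin(2*z).
Then F(pi/3) - F(0) = (-sqrt(3)/2 + 2*pi/3) - (0) = -sqrt(3)/2 + 2*pi/3.

-sqrt(3)/2 + 2*pi/3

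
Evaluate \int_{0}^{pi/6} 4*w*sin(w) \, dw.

-sqrt(3)*pi/3 + 2

Integrate by parts once (u = w, dv = 4*sin(w) dw).
An antiderivative is F(w) = -4*w*cos(w) + 4*sin(w).
Then F(pi/6) - F(0) = (-sqrt(3)*pi/3 + 2) - (0) = -sqrt(3)*pi/3 + 2.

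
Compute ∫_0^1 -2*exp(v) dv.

2 - 2*E

An antiderivative is F(v) = -2*exp(v).
Then F(1) - F(0) = (-2*E) - (-2) = 2 - 2*E.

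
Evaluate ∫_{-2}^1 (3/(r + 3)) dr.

log(64)

An antiderivative is F(r) = 3*log(r + 3).
Then F(1) - F(-2) = (log(64)) - (0) = log(64).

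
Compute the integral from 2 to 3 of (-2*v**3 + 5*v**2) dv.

By the power rule, an antiderivative is F(v) = -v**4/2 + 5*v**3/3.
Then F(3) - F(2) = (9/2) - (16/3) = -5/6.

-5/6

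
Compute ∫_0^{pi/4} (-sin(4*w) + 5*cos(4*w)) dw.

-1/2

An antiderivative is F(w) = 5*sin(4*w)/4 + cos(4*w)/4.
Then F(pi/4) - F(0) = (-1/4) - (1/4) = -1/2.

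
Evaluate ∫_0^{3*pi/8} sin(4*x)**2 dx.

Use the identity sin^2(4*x) = (1 - cos(8*x))/2.
An antiderivative is F(x) = x/2 - sin(8*x)/16.
Then F(3*pi/8) - F(0) = (3*pi/16) - (0) = 3*pi/16.

3*pi/16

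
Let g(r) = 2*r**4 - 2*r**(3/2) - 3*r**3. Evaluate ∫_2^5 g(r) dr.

By the power rule, an antiderivative is F(r) = -4*r**(5/2)/5 + 2*r**5/5 - 3*r**4/4.
Then F(5) - F(2) = (3125/4 - 20*sqrt(5)) - (4/5 - 16*sqrt(2)/5) = -20*sqrt(5) + 16*sqrt(2)/5 + 15609/20.

-20*sqrt(5) + 16*sqrt(2)/5 + 15609/20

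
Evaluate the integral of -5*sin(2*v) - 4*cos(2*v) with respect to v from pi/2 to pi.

An antiderivative is F(v) = -2*sin(2*v) + 5*cos(2*v)/2.
Then F(pi) - F(pi/2) = (5/2) - (-5/2) = 5.

5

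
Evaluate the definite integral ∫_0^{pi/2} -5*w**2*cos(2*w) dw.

5*pi/4

Integrate by parts twice (u = w^2, dv = -5*cos(2*w) dw).
An antiderivative is F(w) = -5*w**2*sin(2*w)/2 - 5*w*cos(2*w)/2 + 5*sin(2*w)/4.
Then F(pi/2) - F(0) = (5*pi/4) - (0) = 5*pi/4.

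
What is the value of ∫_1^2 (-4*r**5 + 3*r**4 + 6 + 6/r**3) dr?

By the power rule, an antiderivative is F(r) = -2*r**6/3 + 3*r**5/5 + 6*r - 3/r**2.
Then F(2) - F(1) = (-733/60) - (44/15) = -303/20.

-303/20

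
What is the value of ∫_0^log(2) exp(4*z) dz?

Let u = exp(z), so du = exp(z) dz. When z = 0, u = 1; when z = log(2), u = 2.
The integral becomes ∫ u**3 du from 1 to 2, with antiderivative u**4/4.
Back in z: F(z) = exp(4*z)/4.
Then F(log(2)) - F(0) = (4) - (1/4) = 15/4.

15/4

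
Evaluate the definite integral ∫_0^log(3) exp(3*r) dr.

Let u = exp(r), so du = exp(r) dr. When r = 0, u = 1; when r = log(3), u = 3.
The integral becomes ∫ u**2 du from 1 to 3, with antiderivative u**3/3.
Back in r: F(r) = exp(3*r)/3.
Then F(log(3)) - F(0) = (9) - (1/3) = 26/3.

26/3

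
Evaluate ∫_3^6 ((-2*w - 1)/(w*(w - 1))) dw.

Factor the denominator: w**2 - w = w(w - 1).
Partial fractions: (-2*w - 1)/(w*(w - 1)) = 1/w - 3/(w - 1).
An antiderivative is F(w) = log(w) - 3*log(w - 1).
Then F(6) - F(3) = (-3*log(5) + log(2) + log(3)) - (log(3/8)) = -3*log(5) + 4*log(2).

-3*log(5) + 4*log(2)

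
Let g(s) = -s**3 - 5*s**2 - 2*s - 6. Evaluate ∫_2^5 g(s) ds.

By the power rule, an antiderivative is F(s) = -s**4/4 - 5*s**3/3 - s**2 - 6*s.
Then F(5) - F(2) = (-5035/12) - (-100/3) = -1545/4.

-1545/4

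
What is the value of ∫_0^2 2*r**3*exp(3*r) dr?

4/27 + 92*exp(6)/27

Integrate by parts 3 times (u = r^3, dv = 2*exp(3*r) dr).
An antiderivative is F(r) = (18*r**3 - 18*r**2 + 12*r - 4)*exp(3*r)/27.
Then F(2) - F(0) = (92*exp(6)/27) - (-4/27) = 4/27 + 92*exp(6)/27.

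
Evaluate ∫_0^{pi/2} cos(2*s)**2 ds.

pi/4

Use the identity cos^2(2*s) = (1 + cos(4*s))/2.
An antiderivative is F(s) = s/2 + sin(4*s)/8.
Then F(pi/2) - F(0) = (pi/4) - (0) = pi/4.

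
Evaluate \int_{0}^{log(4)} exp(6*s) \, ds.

1365/2

Let u = exp(s), so du = exp(s) ds. When s = 0, u = 1; when s = log(4), u = 4.
The integral becomes ∫ u**5 du from 1 to 4, with antiderivative u**6/6.
Back in s: F(s) = exp(6*s)/6.
Then F(log(4)) - F(0) = (2048/3) - (1/6) = 1365/2.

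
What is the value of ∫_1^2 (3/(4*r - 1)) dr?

An antiderivative is F(r) = 3*log(4*r - 1)/4.
Then F(2) - F(1) = (3*log(7)/4) - (3*log(3)/4) = -3*log(3)/4 + 3*log(7)/4.

-3*log(3)/4 + 3*log(7)/4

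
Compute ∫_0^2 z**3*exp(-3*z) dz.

2/27 - 122*exp(-6)/27

Integrate by parts 3 times (u = z^3, dv = exp(-3*z) dz).
An antiderivative is F(z) = (-9*z**3 - 9*z**2 - 6*z - 2)*exp(-3*z)/27.
Then F(2) - F(0) = (-122*exp(-6)/27) - (-2/27) = 2/27 - 122*exp(-6)/27.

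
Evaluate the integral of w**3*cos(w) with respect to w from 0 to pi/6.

Integrate by parts 3 times (u = w^3, dv = cos(w) dw).
An antiderivative is F(w) = w**3*sin(w) + 3*w**2*cos(w) - 6*w*sin(w) - 6*cos(w).
Then F(pi/6) - F(0) = (-3*sqrt(3) - pi/2 + pi**3/432 + sqrt(3)*pi**2/24) - (-6) = -3*sqrt(3) - pi/2 + pi**3/432 + sqrt(3)*pi**2/24 + 6.

-3*sqrt(3) - pi/2 + pi**3/432 + sqrt(3)*pi**2/24 + 6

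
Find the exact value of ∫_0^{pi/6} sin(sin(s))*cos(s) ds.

Let u = sin(s), so du = cos(s) ds. When s = 0, u = 0; when s = pi/6, u = 1/2.
The integral becomes ∫ sin(u) du from 0 to 1/2, with antiderivative -cos(u).
Back in s: F(s) = -cos(sin(s)).
Then F(pi/6) - F(0) = (-cos(1/2)) - (-1) = 1 - cos(1/2).

1 - cos(1/2)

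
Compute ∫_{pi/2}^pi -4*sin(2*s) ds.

4

An antiderivative is F(s) = 2*cos(2*s).
Then F(pi) - F(pi/2) = (2) - (-2) = 4.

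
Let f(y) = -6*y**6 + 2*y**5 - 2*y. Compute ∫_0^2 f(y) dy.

By the power rule, an antiderivative is F(y) = -6*y**7/7 + y**6/3 - y**2.
Then F(2) - F(0) = (-1940/21) - (0) = -1940/21.

-1940/21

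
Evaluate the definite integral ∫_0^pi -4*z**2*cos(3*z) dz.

Integrate by parts twice (u = z^2, dv = -4*cos(3*z) dz).
An antiderivative is F(z) = -4*z**2*sin(3*z)/3 - 8*z*cos(3*z)/9 + 8*sin(3*z)/27.
Then F(pi) - F(0) = (8*pi/9) - (0) = 8*pi/9.

8*pi/9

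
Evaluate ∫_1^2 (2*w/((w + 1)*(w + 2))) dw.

Factor the denominator: w**2 + 3*w + 2 = (w + 2)(w + 1).
Partial fractions: 2*w/((w + 1)*(w + 2)) = 4/(w + 2) - 2/(w + 1).
An antiderivative is F(w) = -2*log(w + 1) + 4*log(w + 2).
Then F(2) - F(1) = (-2*log(3) + 8*log(2)) - (log(81/4)) = -6*log(3) + 10*log(2).

-6*log(3) + 10*log(2)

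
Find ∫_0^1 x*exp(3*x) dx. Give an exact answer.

1/9 + 2*exp(3)/9

Integrate by parts once (u = x, dv = exp(3*x) dx).
An antiderivative is F(x) = (3*x - 1)*exp(3*x)/9.
Then F(1) - F(0) = (2*exp(3)/9) - (-1/9) = 1/9 + 2*exp(3)/9.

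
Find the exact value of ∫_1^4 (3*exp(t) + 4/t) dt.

-3*exp(1) + 8*log(2) + 3*exp(4)

An antiderivative is F(t) = 3*exp(t) + 4*log(t).
Then F(4) - F(1) = (8*log(2) + 3*exp(4)) - (3*exp(1)) = -3*exp(1) + 8*log(2) + 3*exp(4).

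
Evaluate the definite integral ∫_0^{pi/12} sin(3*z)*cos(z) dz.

5/16 - sqrt(3)/8

Use the identity sin(3*z)cos(z) = [sin(4*z) + sin(2*z)]/2.
An antiderivative is F(z) = -cos(2*z)/4 - cos(4*z)/8.
Then F(pi/12) - F(0) = (-sqrt(3)/8 - 1/16) - (-3/8) = 5/16 - sqrt(3)/8.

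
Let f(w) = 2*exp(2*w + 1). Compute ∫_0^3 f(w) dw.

-exp(1) + exp(7)

Let u = 2*w + 1, so du = 2 dw. When w = 0, u = 1; when w = 3, u = 7.
The integral becomes ∫ exp(u) du from 1 to 7, with antiderivative exp(u).
Back in w: F(w) = exp(2*w + 1).
Then F(3) - F(0) = (exp(7)) - (exp(1)) = -exp(1) + exp(7).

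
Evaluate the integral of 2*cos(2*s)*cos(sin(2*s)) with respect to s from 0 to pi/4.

Let u = sin(2*s), so du = 2*cos(2*s) ds. When s = 0, u = 0; when s = pi/4, u = 1.
The integral becomes ∫ cos(u) du from 0 to 1, with antiderivative sin(u).
Back in s: F(s) = sin(sin(2*s)).
Then F(pi/4) - F(0) = (sin(1)) - (0) = sin(1).

sin(1)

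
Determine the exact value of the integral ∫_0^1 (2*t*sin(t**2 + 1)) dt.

Let u = t**2 + 1, so du = 2*t dt. When t = 0, u = 1; when t = 1, u = 2.
The integral becomes ∫ sin(u) du from 1 to 2, with antiderivative -cos(u).
Back in t: F(t) = -cos(t**2 + 1).
Then F(1) - F(0) = (-cos(2)) - (-cos(1)) = -cos(2) + cos(1).

-cos(2) + cos(1)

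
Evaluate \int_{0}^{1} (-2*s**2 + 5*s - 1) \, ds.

5/6

By the power rule, an antiderivative is F(s) = -2*s**3/3 + 5*s**2/2 - s.
Then F(1) - F(0) = (5/6) - (0) = 5/6.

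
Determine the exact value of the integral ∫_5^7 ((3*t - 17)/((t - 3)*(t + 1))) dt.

-5*log(3) + 8*log(2)

Factor the denominator: t**2 - 2*t - 3 = (t + 1)(t - 3).
Partial fractions: (3*t - 17)/((t - 3)*(t + 1)) = 5/(t + 1) - 2/(t - 3).
An antiderivative is F(t) = -2*log(t - 3) + 5*log(t + 1).
Then F(7) - F(5) = (11*log(2)) - (3*log(2) + 5*log(3)) = -5*log(3) + 8*log(2).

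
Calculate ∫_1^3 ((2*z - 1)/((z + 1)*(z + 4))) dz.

Factor the denominator: z**2 + 5*z + 4 = (z + 4)(z + 1).
Partial fractions: (2*z - 1)/((z + 1)*(z + 4)) = 3/(z + 4) - 1/(z + 1).
An antiderivative is F(z) = -log(z + 1) + 3*log(z + 4).
Then F(3) - F(1) = (-2*log(2) + 3*log(7)) - (-log(2) + 3*log(5)) = -3*log(5) - log(2) + 3*log(7).

-3*log(5) - log(2) + 3*log(7)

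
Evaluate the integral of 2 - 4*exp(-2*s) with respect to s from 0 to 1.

An antiderivative is F(s) = 2*s + 2*exp(-2*s).
Then F(1) - F(0) = (2*exp(-2) + 2) - (2) = 2*exp(-2).

2*exp(-2)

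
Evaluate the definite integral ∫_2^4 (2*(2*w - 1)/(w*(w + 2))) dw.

-6*log(2) + 5*log(3)

Factor the denominator: w**2 + 2*w = (w + 2)w.
Partial fractions: 2*(2*w - 1)/(w*(w + 2)) = 5/(w + 2) - 1/w.
An antiderivative is F(w) = -log(w) + 5*log(w + 2).
Then F(4) - F(2) = (3*log(2) + 5*log(3)) - (9*log(2)) = -6*log(2) + 5*log(3).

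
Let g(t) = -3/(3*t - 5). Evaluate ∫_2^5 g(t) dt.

-log(10)

An antiderivative is F(t) = -log(3*t - 5).
Then F(5) - F(2) = (-log(10)) - (0) = -log(10).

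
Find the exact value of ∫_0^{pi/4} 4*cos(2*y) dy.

2

An antiderivative is F(y) = 2*sin(2*y).
Then F(pi/4) - F(0) = (2) - (0) = 2.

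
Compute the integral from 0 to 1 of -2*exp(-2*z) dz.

An antiderivative is F(z) = exp(-2*z).
Then F(1) - F(0) = (exp(-2)) - (1) = -1 + exp(-2).

-1 + exp(-2)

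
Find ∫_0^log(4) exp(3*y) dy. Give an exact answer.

Let u = exp(y), so du = exp(y) dy. When y = 0, u = 1; when y = log(4), u = 4.
The integral becomes ∫ u**2 du from 1 to 4, with antiderivative u**3/3.
Back in y: F(y) = exp(3*y)/3.
Then F(log(4)) - F(0) = (64/3) - (1/3) = 21.

21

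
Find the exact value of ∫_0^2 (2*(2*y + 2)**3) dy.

Let u = 2*y + 2, so du = 2 dy. When y = 0, u = 2; when y = 2, u = 6.
The integral becomes ∫ u**3 du from 2 to 6, with antiderivative u**4/4.
Back in y: F(y) = (2*y + 2)**4/4.
Then F(2) - F(0) = (324) - (4) = 320.

320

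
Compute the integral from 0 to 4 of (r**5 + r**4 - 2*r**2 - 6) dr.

By the power rule, an antiderivative is F(r) = r**6/6 + r**5/5 - 2*r**3/3 - 6*r.
Then F(4) - F(0) = (4104/5) - (0) = 4104/5.

4104/5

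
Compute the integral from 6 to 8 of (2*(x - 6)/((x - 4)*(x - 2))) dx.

log(81/64)

Factor the denominator: x**2 - 6*x + 8 = (x - 2)(x - 4).
Partial fractions: 2*(x - 6)/((x - 4)*(x - 2)) = 4/(x - 2) - 2/(x - 4).
An antiderivative is F(x) = -2*log(x - 4) + 4*log(x - 2).
Then F(8) - F(6) = (log(81)) - (log(64)) = log(81/64).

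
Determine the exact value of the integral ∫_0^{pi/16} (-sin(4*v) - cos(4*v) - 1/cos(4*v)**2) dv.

-1/2

An antiderivative is F(v) = -sin(4*v)/4 + cos(4*v)/4 - tan(4*v)/4.
Then F(pi/16) - F(0) = (-1/4) - (1/4) = -1/2.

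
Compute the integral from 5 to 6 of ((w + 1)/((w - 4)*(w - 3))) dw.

Factor the denominator: w**2 - 7*w + 12 = (w - 3)(w - 4).
Partial fractions: (w + 1)/((w - 4)*(w - 3)) = -4/(w - 3) + 5/(w - 4).
An antiderivative is F(w) = 5*log(w - 4) - 4*log(w - 3).
Then F(6) - F(5) = (log(32/81)) - (-log(16)) = -4*log(3) + 9*log(2).

-4*log(3) + 9*log(2)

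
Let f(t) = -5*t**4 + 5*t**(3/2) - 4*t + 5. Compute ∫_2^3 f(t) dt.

By the power rule, an antiderivative is F(t) = 2*t**(5/2) - t**5 - 2*t**2 + 5*t.
Then F(3) - F(2) = (-246 + 18*sqrt(3)) - (-30 + 8*sqrt(2)) = -216 - 8*sqrt(2) + 18*sqrt(3).

-216 - 8*sqrt(2) + 18*sqrt(3)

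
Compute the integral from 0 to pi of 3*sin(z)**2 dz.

3*pi/2

Use the identity sin^2(z) = (1 - cos(2*z))/2.
An antiderivative is F(z) = 3*z/2 - 3*sin(2*z)/4.
Then F(pi) - F(0) = (3*pi/2) - (0) = 3*pi/2.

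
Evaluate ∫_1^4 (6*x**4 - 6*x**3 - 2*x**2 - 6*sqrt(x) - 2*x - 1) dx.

By the power rule, an antiderivative is F(x) = 6*x**5/5 - 3*x**4/2 - 4*x**(3/2) - 2*x**3/3 - x**2 - x.
Then F(4) - F(1) = (11252/15) - (-209/30) = 7571/10.

7571/10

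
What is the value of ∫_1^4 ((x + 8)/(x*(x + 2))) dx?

Factor the denominator: x**2 + 2*x = (x + 2)x.
Partial fractions: (x + 8)/(x*(x + 2)) = -3/(x + 2) + 4/x.
An antiderivative is F(x) = 4*log(x) - 3*log(x + 2).
Then F(4) - F(1) = (log(32/27)) - (-log(27)) = log(32).

log(32)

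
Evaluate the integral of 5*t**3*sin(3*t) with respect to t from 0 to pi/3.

5*pi*(-6 + pi**2)/81

Integrate by parts 3 times (u = t^3, dv = 5*sin(3*t) dt).
An antiderivative is F(t) = -5*t**3*cos(3*t)/3 + 5*t**2*sin(3*t)/3 + 10*t*cos(3*t)/9 - 10*sin(3*t)/27.
Then F(pi/3) - F(0) = (5*pi*(-6 + pi**2)/81) - (0) = 5*pi*(-6 + pi**2)/81.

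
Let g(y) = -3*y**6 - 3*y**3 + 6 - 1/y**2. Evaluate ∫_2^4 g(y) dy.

-199783/28

By the power rule, an antiderivative is F(y) = -3*y**7/7 - 3*y**4/4 + 6*y + 1/y.
Then F(4) - F(2) = (-201305/28) - (-761/14) = -199783/28.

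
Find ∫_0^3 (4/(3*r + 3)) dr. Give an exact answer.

8*log(2)/3

An antiderivative is F(r) = 4*log(3*r + 3)/3.
Then F(3) - F(0) = (4*log(12)/3) - (4*log(3)/3) = 8*log(2)/3.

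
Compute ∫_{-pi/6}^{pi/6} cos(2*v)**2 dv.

Use the identity cos^2(2*v) = (1 + cos(4*v))/2.
An antiderivative is F(v) = v/2 + sin(4*v)/8.
Then F(pi/6) - F(-pi/6) = (sqrt(3)/16 + pi/12) - (-pi/12 - sqrt(3)/16) = sqrt(3)/8 + pi/6.

sqrt(3)/8 + pi/6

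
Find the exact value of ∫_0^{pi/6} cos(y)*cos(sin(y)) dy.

Let u = sin(y), so du = cos(y) dy. When y = 0, u = 0; when y = pi/6, u = 1/2.
The integral becomes ∫ cos(u) du from 0 to 1/2, with antiderivative sin(u).
Back in y: F(y) = sin(sin(y)).
Then F(pi/6) - F(0) = (sin(1/2)) - (0) = sin(1/2).

sin(1/2)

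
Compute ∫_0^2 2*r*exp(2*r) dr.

Integrate by parts once (u = r, dv = 2*exp(2*r) dr).
An antiderivative is F(r) = (2*r - 1)*exp(2*r)/2.
Then F(2) - F(0) = (3*exp(4)/2) - (-1/2) = 1/2 + 3*exp(4)/2.

1/2 + 3*exp(4)/2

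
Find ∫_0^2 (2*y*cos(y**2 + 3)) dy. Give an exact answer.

Let u = y**2 + 3, so du = 2*y dy. When y = 0, u = 3; when y = 2, u = 7.
The integral becomes ∫ cos(u) du from 3 to 7, with antiderivative sin(u).
Back in y: F(y) = sin(y**2 + 3).
Then F(2) - F(0) = (sin(7)) - (sin(3)) = -sin(3) + sin(7).

-sin(3) + sin(7)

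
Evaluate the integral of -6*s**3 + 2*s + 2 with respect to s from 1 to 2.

-35/2

By the power rule, an antiderivative is F(s) = -3*s**4/2 + s**2 + 2*s.
Then F(2) - F(1) = (-16) - (3/2) = -35/2.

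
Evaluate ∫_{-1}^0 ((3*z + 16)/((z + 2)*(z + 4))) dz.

log(18)

Factor the denominator: z**2 + 6*z + 8 = (z + 4)(z + 2).
Partial fractions: (3*z + 16)/((z + 2)*(z + 4)) = -2/(z + 4) + 5/(z + 2).
An antiderivative is F(z) = 5*log(z + 2) - 2*log(z + 4).
Then F(0) - F(-1) = (log(2)) - (-log(9)) = log(18).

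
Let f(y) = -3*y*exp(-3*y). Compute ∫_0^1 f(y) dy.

Integrate by parts once (u = y, dv = -3*exp(-3*y) dy).
An antiderivative is F(y) = (3*y + 1)*exp(-3*y)/3.
Then F(1) - F(0) = (4*exp(-3)/3) - (1/3) = (4 - exp(3))*exp(-3)/3.

(4 - exp(3))*exp(-3)/3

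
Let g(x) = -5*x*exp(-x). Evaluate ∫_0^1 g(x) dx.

Integrate by parts once (u = x, dv = -5*exp(-x) dx).
An antiderivative is F(x) = (5*x + 5)*exp(-x).
Then F(1) - F(0) = (10*exp(-1)) - (5) = -5 + 10*exp(-1).

-5 + 10*exp(-1)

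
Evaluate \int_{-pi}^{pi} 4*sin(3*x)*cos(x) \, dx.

0

Use the identity sin(3*x)cos(x) = [sin(4*x) + sin(2*x)]/2.
An antiderivative is F(x) = -cos(2*x) - cos(4*x)/2.
Then F(pi) - F(-pi) = (-3/2) - (-3/2) = 0.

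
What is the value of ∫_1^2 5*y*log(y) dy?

Integrate by parts once (u = ln y, dv = 5*y dy).
An antiderivative is F(y) = 5*y**2*(2*log(y) - 1)/4.
Then F(2) - F(1) = (-5 + 10*log(2)) - (-5/4) = -15/4 + 10*log(2).

-15/4 + 10*log(2)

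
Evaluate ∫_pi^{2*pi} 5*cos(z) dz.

An antiderivative is F(z) = 5*sin(z).
Then F(2*pi) - F(pi) = (0) - (0) = 0.

0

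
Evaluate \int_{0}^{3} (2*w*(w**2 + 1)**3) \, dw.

Let u = w**2 + 1, so du = 2*w dw. When w = 0, u = 1; when w = 3, u = 10.
The integral becomes ∫ u**3 du from 1 to 10, with antiderivative u**4/4.
Back in w: F(w) = (w**2 + 1)**4/4.
Then F(3) - F(0) = (2500) - (1/4) = 9999/4.

9999/4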